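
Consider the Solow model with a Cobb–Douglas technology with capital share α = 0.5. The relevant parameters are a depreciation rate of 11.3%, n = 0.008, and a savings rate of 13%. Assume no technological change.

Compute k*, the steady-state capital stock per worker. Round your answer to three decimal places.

k* = 1.154

Steady state requires s·f(k) = (n + δ)·k, i.e. s·k^α = (n + δ)·k.
Dividing both sides by k: k^(1−α) = s / (n + δ).
k^0.5 = 0.13 / (0.008 + 0.113) = 0.13 / 0.121 = 1.0744
k* = 1.0744^(1/0.5) ≈ 1.1543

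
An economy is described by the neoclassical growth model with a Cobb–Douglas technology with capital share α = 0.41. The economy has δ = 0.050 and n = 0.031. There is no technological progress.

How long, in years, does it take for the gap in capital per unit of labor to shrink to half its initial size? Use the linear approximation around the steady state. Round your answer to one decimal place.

half-life ≈ 14.5 years

Near the steady state the convergence rate is λ = (1 − α)(n + δ).
λ = (1 − 0.41) × 0.081 = 0.59 × 0.081 = 0.04779
Half-life = ln 2 / λ = 0.6931 / 0.04779 ≈ 14.50 years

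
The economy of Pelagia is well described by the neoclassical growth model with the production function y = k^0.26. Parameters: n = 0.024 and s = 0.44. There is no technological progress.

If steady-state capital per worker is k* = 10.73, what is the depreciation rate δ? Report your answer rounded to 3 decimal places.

δ ≈ 0.052

Steady state requires s·f(k) = (n + δ)·k, i.e. s·k^α = (n + δ)·k.
So s / (n + δ) = (k*)^(1−α) = 10.73^0.74 = 5.7895.
Therefore n + δ = s / 5.7895 = 0.44 / 5.7895 = 0.0760, so δ = 0.0760 − 0.024 = 0.0520.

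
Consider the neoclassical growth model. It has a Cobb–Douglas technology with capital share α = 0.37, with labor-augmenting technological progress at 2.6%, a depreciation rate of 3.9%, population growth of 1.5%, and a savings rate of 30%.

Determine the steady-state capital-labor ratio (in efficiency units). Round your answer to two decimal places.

In steady state, investment equals break-even investment: s·k^α = (n + g + δ)·k.
Dividing both sides by k: k^(1−α) = s / (n + g + δ).
k^0.63 = 0.30 / (0.015 + 0.026 + 0.039) = 0.30 / 0.080 = 3.7500
k* = 3.7500^(1/0.63) ≈ 8.1501

k* = 8.15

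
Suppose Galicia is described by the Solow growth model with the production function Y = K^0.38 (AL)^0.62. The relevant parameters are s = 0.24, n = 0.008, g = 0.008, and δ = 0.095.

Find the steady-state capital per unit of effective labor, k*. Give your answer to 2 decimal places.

k* = 3.47

Steady state requires s·f(k) = (n + g + δ)·k, i.e. s·k^α = (n + g + δ)·k.
Rearranging, k^(1−α) = s / (n + g + δ).
k^0.62 = 0.24 / (0.008 + 0.008 + 0.095) = 0.24 / 0.111 = 2.1622
k* = 2.1622^(1/0.62) ≈ 3.4686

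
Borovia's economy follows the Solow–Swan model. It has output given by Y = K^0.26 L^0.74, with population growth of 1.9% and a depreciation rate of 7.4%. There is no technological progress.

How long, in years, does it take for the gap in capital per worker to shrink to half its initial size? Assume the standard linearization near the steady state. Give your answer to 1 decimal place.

Near the steady state the convergence rate is λ = (1 − α)(n + δ).
λ = (1 − 0.26) × 0.093 = 0.74 × 0.093 = 0.06882
Half-life = ln 2 / λ = 0.6931 / 0.06882 ≈ 10.07 years

half-life ≈ 10.1 years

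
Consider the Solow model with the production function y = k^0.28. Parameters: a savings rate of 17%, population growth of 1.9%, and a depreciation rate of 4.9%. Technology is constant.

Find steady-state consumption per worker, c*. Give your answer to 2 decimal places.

c* ≈ 1.19

In steady state, investment equals break-even investment: s·k^α = (n + δ)·k.
Rearranging, k^(1−α) = s / (n + δ).
k^0.72 = 0.17 / (0.019 + 0.049) = 0.17 / 0.068 = 2.5000
k* = 2.5000^(1/0.72) ≈ 3.5702
y* = (k*)^α = 3.5702^0.28 ≈ 1.4281
c* = (1 − s)·y* = (1 − 0.17) × 1.4281 ≈ 1.1853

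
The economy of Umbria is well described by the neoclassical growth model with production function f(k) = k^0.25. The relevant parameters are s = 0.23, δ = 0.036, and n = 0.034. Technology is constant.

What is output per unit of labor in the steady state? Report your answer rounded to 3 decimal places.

y* ≈ 1.487

At the steady state, Δk = 0, so s·k^α = (n + δ)·k.
Dividing both sides by k: k^(1−α) = s / (n + δ).
k^0.75 = 0.23 / (0.034 + 0.036) = 0.23 / 0.070 = 3.2857
k* = 3.2857^(1/0.75) ≈ 4.8847
y* = (k*)^α = 4.8847^0.25 ≈ 1.4867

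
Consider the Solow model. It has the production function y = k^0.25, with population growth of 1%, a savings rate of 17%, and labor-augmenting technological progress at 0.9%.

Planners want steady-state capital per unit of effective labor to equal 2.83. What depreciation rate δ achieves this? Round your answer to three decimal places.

Steady state requires s·f(k) = (n + g + δ)·k, i.e. s·k^α = (n + g + δ)·k.
So s / (n + g + δ) = (k*)^(1−α) = 2.83^0.75 = 2.1819.
Therefore n + g + δ = s / 2.1819 = 0.17 / 2.1819 = 0.0779, so δ = 0.0779 − 0.019 = 0.0589.

δ ≈ 0.059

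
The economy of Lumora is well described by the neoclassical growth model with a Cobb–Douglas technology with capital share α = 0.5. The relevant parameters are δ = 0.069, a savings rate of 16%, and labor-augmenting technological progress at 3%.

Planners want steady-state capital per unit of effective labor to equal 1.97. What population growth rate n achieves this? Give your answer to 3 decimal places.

At the steady state, Δk = 0, so s·k^α = (n + g + δ)·k.
So s / (n + g + δ) = (k*)^(1−α) = 1.97^0.5 = 1.4036.
Therefore n + g + δ = s / 1.4036 = 0.16 / 1.4036 = 0.1140, so n = 0.1140 − 0.099 = 0.0150.

n ≈ 0.015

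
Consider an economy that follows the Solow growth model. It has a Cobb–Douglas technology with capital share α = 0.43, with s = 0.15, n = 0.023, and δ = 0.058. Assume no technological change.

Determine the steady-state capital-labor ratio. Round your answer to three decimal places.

Steady state requires s·f(k) = (n + δ)·k, i.e. s·k^α = (n + δ)·k.
Rearranging, k^(1−α) = s / (n + δ).
k^0.57 = 0.15 / (0.023 + 0.058) = 0.15 / 0.081 = 1.8519
k* = 1.8519^(1/0.57) ≈ 2.9478

k* = 2.948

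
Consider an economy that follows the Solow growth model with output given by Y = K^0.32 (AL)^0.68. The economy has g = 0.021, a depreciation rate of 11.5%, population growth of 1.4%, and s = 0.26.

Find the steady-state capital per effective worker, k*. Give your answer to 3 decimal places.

k* = 2.245

At the steady state, Δk = 0, so s·k^α = (n + g + δ)·k.
Rearranging, k^(1−α) = s / (n + g + δ).
k^0.68 = 0.26 / (0.014 + 0.021 + 0.115) = 0.26 / 0.150 = 1.7333
k* = 1.7333^(1/0.68) ≈ 2.2454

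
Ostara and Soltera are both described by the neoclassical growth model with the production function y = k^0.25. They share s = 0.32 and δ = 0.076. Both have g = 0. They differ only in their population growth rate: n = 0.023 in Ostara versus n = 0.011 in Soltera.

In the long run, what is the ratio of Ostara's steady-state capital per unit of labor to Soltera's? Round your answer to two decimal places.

ratio ≈ 0.84

Steady-state k* = [s/(n + δ)]^(1/(1−α)), so the ratio is [ (s_O/(n + δ)_O) / (s_S/(n + δ)_S) ]^1.3333.
s_O/(n + δ)_O = 0.32/0.099 = 3.2323; s_S/(n + δ)_S = 0.32/0.087 = 3.6782.
Ratio = (3.2323/3.6782)^1.3333 = 0.8788^1.3333 ≈ 0.8418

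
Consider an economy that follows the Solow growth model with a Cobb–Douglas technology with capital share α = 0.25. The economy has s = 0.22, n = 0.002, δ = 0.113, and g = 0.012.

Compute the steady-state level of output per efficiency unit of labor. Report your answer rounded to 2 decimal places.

y* = 1.20

In steady state, investment equals break-even investment: s·k^α = (n + g + δ)·k.
Dividing both sides by k: k^(1−α) = s / (n + g + δ).
k^0.75 = 0.22 / (0.002 + 0.012 + 0.113) = 0.22 / 0.127 = 1.7323
k* = 1.7323^(1/0.75) ≈ 2.0805
y* = (k*)^α = 2.0805^0.25 ≈ 1.2010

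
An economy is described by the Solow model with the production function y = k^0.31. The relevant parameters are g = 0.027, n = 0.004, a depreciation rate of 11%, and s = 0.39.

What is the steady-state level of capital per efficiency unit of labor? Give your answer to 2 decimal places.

k* ≈ 4.37

At the steady state, Δk = 0, so s·k^α = (n + g + δ)·k.
Dividing both sides by k: k^(1−α) = s / (n + g + δ).
k^0.69 = 0.39 / (0.004 + 0.027 + 0.110) = 0.39 / 0.141 = 2.7660
k* = 2.7660^(1/0.69) ≈ 4.3688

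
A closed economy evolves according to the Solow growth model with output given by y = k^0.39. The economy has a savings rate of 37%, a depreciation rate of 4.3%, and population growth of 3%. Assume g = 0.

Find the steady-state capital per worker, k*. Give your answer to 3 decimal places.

At the steady state, Δk = 0, so s·k^α = (n + δ)·k.
Rearranging, k^(1−α) = s / (n + δ).
k^0.61 = 0.37 / (0.030 + 0.043) = 0.37 / 0.073 = 5.0685
k* = 5.0685^(1/0.61) ≈ 14.3067

k* = 14.307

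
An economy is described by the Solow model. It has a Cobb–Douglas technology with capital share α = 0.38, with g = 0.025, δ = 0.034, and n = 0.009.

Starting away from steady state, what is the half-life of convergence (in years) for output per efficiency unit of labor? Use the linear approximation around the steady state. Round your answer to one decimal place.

Near the steady state the convergence rate is λ = (1 − α)(n + g + δ).
λ = (1 − 0.38) × 0.068 = 0.62 × 0.068 = 0.04216
Half-life = ln 2 / λ = 0.6931 / 0.04216 ≈ 16.44 years

half-life ≈ 16.4 years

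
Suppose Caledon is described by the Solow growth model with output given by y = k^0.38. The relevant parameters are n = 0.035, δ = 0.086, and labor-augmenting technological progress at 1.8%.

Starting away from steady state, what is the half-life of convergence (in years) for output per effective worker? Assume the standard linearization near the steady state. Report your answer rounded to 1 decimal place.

t_½ ≈ 8.0 years

Near the steady state the convergence rate is λ = (1 − α)(n + g + δ).
λ = (1 − 0.38) × 0.139 = 0.62 × 0.139 = 0.08618
Half-life = ln 2 / λ = 0.6931 / 0.08618 ≈ 8.04 years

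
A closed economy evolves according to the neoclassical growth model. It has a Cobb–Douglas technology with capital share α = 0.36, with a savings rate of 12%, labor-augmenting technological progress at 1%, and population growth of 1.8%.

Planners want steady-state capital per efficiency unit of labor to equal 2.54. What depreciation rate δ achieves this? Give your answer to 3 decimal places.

At the steady state, Δk = 0, so s·k^α = (n + g + δ)·k.
So s / (n + g + δ) = (k*)^(1−α) = 2.54^0.64 = 1.8159.
Therefore n + g + δ = s / 1.8159 = 0.12 / 1.8159 = 0.0661, so δ = 0.0661 − 0.028 = 0.0381.

δ ≈ 0.038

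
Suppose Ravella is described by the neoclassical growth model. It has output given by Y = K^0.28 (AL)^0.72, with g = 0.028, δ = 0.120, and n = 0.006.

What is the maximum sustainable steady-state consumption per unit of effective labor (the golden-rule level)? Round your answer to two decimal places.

c_gold ≈ 0.91

At the golden rule, f'(k) = n + g + δ, so α·k^(α−1) = n + g + δ and k_gold = (α/(n + g + δ))^(1/(1−α)).
k_gold = (0.28/0.154)^(1/0.72) = 1.8182^1.3889 ≈ 2.2941
c_gold = f(k_gold) − (n + g + δ)·k_gold = 1.2617 − 0.154×2.2941 ≈ 0.9084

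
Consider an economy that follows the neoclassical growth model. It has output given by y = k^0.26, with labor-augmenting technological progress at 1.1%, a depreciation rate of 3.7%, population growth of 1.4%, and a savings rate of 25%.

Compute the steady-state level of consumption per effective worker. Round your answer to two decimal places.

In steady state, investment equals break-even investment: s·k^α = (n + g + δ)·k.
Dividing both sides by k: k^(1−α) = s / (n + g + δ).
k^0.74 = 0.25 / (0.014 + 0.011 + 0.037) = 0.25 / 0.062 = 4.0323
k* = 4.0323^(1/0.74) ≈ 6.5813
y* = (k*)^α = 6.5813^0.26 ≈ 1.6322
c* = (1 − s)·y* = (1 − 0.25) × 1.6322 ≈ 1.2242

c* = 1.22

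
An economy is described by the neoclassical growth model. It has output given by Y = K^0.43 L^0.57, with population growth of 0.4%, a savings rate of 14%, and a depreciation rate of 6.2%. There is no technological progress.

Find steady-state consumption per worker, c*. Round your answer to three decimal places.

c* = 1.517

In steady state, investment equals break-even investment: s·k^α = (n + δ)·k.
Rearranging, k^(1−α) = s / (n + δ).
k^0.57 = 0.14 / (0.004 + 0.062) = 0.14 / 0.066 = 2.1212
k* = 2.1212^(1/0.57) ≈ 3.7407
y* = (k*)^α = 3.7407^0.43 ≈ 1.7635
c* = (1 − s)·y* = (1 − 0.14) × 1.7635 ≈ 1.5166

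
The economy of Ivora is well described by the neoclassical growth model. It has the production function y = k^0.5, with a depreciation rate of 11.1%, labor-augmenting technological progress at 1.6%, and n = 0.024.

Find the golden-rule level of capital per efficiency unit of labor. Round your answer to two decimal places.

The golden rule sets f'(k) = n + g + δ, i.e. α·k^(α−1) = n + g + δ.
So k^(1−α) = α / (n + g + δ) = 0.5 / 0.151 = 3.3113.
k_gold = 3.3113^(1/0.5) ≈ 10.9647

k_gold ≈ 10.96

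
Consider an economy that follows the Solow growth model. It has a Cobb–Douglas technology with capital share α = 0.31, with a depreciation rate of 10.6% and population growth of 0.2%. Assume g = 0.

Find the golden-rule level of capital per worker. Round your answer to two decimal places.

The golden rule sets f'(k) = n + δ, i.e. α·k^(α−1) = n + δ.
So k^(1−α) = α / (n + δ) = 0.31 / 0.108 = 2.8704.
k_gold = 2.8704^(1/0.69) ≈ 4.6098

k_gold ≈ 4.61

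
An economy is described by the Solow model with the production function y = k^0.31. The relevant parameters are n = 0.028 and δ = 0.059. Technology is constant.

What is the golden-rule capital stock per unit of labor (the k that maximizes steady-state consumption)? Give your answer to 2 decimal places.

k_gold ≈ 6.31

The golden rule sets f'(k) = n + δ, i.e. α·k^(α−1) = n + δ.
So k^(1−α) = α / (n + δ) = 0.31 / 0.087 = 3.5632.
k_gold = 3.5632^(1/0.69) ≈ 6.3062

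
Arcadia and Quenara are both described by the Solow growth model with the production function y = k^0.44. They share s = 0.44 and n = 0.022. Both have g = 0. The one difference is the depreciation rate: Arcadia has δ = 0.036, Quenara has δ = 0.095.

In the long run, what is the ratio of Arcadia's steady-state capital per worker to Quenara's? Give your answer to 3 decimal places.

ratio ≈ 3.501

Steady-state k* = [s/(n + δ)]^(1/(1−α)), so the ratio is [ (s_A/(n + δ)_A) / (s_Q/(n + δ)_Q) ]^1.7857.
s_A/(n + δ)_A = 0.44/0.058 = 7.5862; s_Q/(n + δ)_Q = 0.44/0.117 = 3.7607.
Ratio = (7.5862/3.7607)^1.7857 = 2.0172^1.7857 ≈ 3.5010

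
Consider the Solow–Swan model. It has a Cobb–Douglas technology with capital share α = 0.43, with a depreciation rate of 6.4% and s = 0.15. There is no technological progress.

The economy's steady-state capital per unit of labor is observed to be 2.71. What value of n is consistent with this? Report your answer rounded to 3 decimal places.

n ≈ 0.021

Steady state requires s·f(k) = (n + δ)·k, i.e. s·k^α = (n + δ)·k.
So s / (n + δ) = (k*)^(1−α) = 2.71^0.57 = 1.7652.
Therefore n + δ = s / 1.7652 = 0.15 / 1.7652 = 0.0850, so n = 0.0850 − 0.064 = 0.0210.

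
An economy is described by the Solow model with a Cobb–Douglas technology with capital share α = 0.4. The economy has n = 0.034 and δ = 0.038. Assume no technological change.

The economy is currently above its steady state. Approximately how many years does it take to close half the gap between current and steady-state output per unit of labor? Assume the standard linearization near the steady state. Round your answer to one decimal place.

Near the steady state the convergence rate is λ = (1 − α)(n + δ).
λ = (1 − 0.4) × 0.072 = 0.6 × 0.072 = 0.0432
Half-life = ln 2 / λ = 0.6931 / 0.0432 ≈ 16.04 years

t_½ ≈ 16.0 years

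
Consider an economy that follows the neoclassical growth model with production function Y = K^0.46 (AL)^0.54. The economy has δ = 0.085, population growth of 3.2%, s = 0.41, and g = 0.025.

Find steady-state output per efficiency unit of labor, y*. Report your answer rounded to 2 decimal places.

In steady state, investment equals break-even investment: s·k^α = (n + g + δ)·k.
Rearranging, k^(1−α) = s / (n + g + δ).
k^0.54 = 0.41 / (0.032 + 0.025 + 0.085) = 0.41 / 0.142 = 2.8873
k* = 2.8873^(1/0.54) ≈ 7.1246
y* = (k*)^α = 7.1246^0.46 ≈ 2.4676

y* ≈ 2.47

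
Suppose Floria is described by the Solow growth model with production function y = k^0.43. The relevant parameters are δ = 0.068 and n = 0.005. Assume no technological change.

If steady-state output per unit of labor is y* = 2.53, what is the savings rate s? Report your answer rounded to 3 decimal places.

s ≈ 0.250

At the steady state, Δk = 0, so s·k^α = (n + δ)·k.
Since y* = [s/(n + δ)]^(α/(1−α)), we have s/(n + δ) = (y*)^((1−α)/α) = 2.53^1.3256 = 3.4228.
Therefore s = 3.4228 × (n + δ) = 3.4228 × 0.073 = 0.2499.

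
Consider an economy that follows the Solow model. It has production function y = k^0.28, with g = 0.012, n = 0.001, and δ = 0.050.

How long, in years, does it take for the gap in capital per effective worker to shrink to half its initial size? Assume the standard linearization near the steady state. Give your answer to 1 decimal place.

Near the steady state the convergence rate is λ = (1 − α)(n + g + δ).
λ = (1 − 0.28) × 0.063 = 0.72 × 0.063 = 0.04536
Half-life = ln 2 / λ = 0.6931 / 0.04536 ≈ 15.28 years

t_½ ≈ 15.3 years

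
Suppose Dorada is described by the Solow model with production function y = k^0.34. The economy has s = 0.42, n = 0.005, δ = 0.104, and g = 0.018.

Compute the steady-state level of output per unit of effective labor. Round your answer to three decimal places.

Steady state requires s·f(k) = (n + g + δ)·k, i.e. s·k^α = (n + g + δ)·k.
Rearranging, k^(1−α) = s / (n + g + δ).
k^0.66 = 0.42 / (0.005 + 0.018 + 0.104) = 0.42 / 0.127 = 3.3071
k* = 3.3071^(1/0.66) ≈ 6.1241
y* = (k*)^α = 6.1241^0.34 ≈ 1.8518

y* ≈ 1.852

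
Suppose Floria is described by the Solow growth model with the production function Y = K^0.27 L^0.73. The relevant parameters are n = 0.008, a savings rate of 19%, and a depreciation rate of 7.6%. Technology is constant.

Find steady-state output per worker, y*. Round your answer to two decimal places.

At the steady state, Δk = 0, so s·k^α = (n + δ)·k.
Dividing both sides by k: k^(1−α) = s / (n + δ).
k^0.73 = 0.19 / (0.008 + 0.076) = 0.19 / 0.084 = 2.2619
k* = 2.2619^(1/0.73) ≈ 3.0590
y* = (k*)^α = 3.0590^0.27 ≈ 1.3524

y* ≈ 1.35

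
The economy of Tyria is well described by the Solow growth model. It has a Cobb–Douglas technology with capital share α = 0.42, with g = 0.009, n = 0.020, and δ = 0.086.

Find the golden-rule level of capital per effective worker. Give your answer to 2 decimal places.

The golden rule sets f'(k) = n + g + δ, i.e. α·k^(α−1) = n + g + δ.
So k^(1−α) = α / (n + g + δ) = 0.42 / 0.115 = 3.6522.
k_gold = 3.6522^(1/0.58) ≈ 9.3309

k_gold ≈ 9.33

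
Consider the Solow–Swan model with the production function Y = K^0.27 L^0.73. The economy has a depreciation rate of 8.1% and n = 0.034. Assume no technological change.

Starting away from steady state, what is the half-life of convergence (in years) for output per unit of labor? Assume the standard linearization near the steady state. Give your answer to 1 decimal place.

half-life ≈ 8.3 years

Near the steady state the convergence rate is λ = (1 − α)(n + δ).
λ = (1 − 0.27) × 0.115 = 0.73 × 0.115 = 0.08395
Half-life = ln 2 / λ = 0.6931 / 0.08395 ≈ 8.26 years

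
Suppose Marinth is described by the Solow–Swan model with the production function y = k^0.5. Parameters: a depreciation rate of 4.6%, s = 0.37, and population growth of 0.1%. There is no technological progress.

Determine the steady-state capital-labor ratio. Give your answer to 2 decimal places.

k* ≈ 61.97

Steady state requires s·f(k) = (n + δ)·k, i.e. s·k^α = (n + δ)·k.
Rearranging, k^(1−α) = s / (n + δ).
k^0.5 = 0.37 / (0.001 + 0.046) = 0.37 / 0.047 = 7.8723
k* = 7.8723^(1/0.5) ≈ 61.9731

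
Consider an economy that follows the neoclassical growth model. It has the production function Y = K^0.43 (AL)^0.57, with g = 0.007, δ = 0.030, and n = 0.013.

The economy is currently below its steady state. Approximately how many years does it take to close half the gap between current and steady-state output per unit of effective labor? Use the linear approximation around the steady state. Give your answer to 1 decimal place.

t_½ ≈ 24.3 years

Near the steady state the convergence rate is λ = (1 − α)(n + g + δ).
λ = (1 − 0.43) × 0.050 = 0.57 × 0.050 = 0.0285
Half-life = ln 2 / λ = 0.6931 / 0.0285 ≈ 24.32 years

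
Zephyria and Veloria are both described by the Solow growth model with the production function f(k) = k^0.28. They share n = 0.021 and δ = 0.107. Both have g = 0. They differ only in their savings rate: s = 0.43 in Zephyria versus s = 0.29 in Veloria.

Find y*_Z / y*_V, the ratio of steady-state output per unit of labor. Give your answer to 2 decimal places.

Steady-state y* = [s/(n + δ)]^(α/(1−α)), so the ratio is [ (s_Z/(n + δ)_Z) / (s_V/(n + δ)_V) ]^0.3889.
s_Z/(n + δ)_Z = 0.43/0.128 = 3.3594; s_V/(n + δ)_V = 0.29/0.128 = 2.2656.
Ratio = (3.3594/2.2656)^0.3889 = 1.4828^0.3889 ≈ 1.1656

y*_Z / y*_V ≈ 1.17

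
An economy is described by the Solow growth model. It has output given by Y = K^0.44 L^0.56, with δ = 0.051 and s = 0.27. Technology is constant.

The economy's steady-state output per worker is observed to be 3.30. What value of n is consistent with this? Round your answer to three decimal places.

n ≈ 0.008

In steady state, investment equals break-even investment: s·k^α = (n + δ)·k.
Since y* = [s/(n + δ)]^(α/(1−α)), we have s/(n + δ) = (y*)^((1−α)/α) = 3.30^1.2727 = 4.5700.
Therefore n + δ = s / 4.5700 = 0.27 / 4.5700 = 0.0591, so n = 0.0591 − 0.051 = 0.0081.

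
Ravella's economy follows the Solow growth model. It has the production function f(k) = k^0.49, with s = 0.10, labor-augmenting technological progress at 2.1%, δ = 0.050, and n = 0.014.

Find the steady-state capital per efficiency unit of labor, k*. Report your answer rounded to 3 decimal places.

k* = 1.375

In steady state, investment equals break-even investment: s·k^α = (n + g + δ)·k.
Dividing both sides by k: k^(1−α) = s / (n + g + δ).
k^0.51 = 0.10 / (0.014 + 0.021 + 0.050) = 0.10 / 0.085 = 1.1765
k* = 1.1765^(1/0.51) ≈ 1.3754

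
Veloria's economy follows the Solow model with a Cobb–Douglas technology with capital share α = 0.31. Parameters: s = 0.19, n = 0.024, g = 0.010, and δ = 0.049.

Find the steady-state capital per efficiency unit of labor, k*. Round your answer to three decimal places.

At the steady state, Δk = 0, so s·k^α = (n + g + δ)·k.
Rearranging, k^(1−α) = s / (n + g + δ).
k^0.69 = 0.19 / (0.024 + 0.010 + 0.049) = 0.19 / 0.083 = 2.2892
k* = 2.2892^(1/0.69) ≈ 3.3211

k* = 3.321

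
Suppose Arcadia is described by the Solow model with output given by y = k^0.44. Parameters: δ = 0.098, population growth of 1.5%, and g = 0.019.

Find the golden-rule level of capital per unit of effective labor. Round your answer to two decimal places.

The golden rule sets f'(k) = n + g + δ, i.e. α·k^(α−1) = n + g + δ.
So k^(1−α) = α / (n + g + δ) = 0.44 / 0.132 = 3.3333.
k_gold = 3.3333^(1/0.56) ≈ 8.5843

k_gold ≈ 8.58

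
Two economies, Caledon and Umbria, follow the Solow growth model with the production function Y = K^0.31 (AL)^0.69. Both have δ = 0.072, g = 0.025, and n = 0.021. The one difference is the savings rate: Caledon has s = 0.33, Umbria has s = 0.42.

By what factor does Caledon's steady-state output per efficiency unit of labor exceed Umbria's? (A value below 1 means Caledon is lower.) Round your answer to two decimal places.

ratio ≈ 0.90

Steady-state y* = [s/(n + g + δ)]^(α/(1−α)), so the ratio is [ (s_C/(n + g + δ)_C) / (s_U/(n + g + δ)_U) ]^0.4493.
s_C/(n + g + δ)_C = 0.33/0.118 = 2.7966; s_U/(n + g + δ)_U = 0.42/0.118 = 3.5593.
Ratio = (2.7966/3.5593)^0.4493 = 0.7857^0.4493 ≈ 0.8973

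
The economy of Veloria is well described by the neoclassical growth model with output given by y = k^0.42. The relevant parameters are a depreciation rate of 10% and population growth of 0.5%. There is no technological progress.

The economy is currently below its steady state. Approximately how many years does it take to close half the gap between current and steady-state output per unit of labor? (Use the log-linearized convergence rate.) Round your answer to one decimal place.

Near the steady state the convergence rate is λ = (1 − α)(n + δ).
λ = (1 − 0.42) × 0.105 = 0.58 × 0.105 = 0.0609
Half-life = ln 2 / λ = 0.6931 / 0.0609 ≈ 11.38 years

t_½ ≈ 11.4 years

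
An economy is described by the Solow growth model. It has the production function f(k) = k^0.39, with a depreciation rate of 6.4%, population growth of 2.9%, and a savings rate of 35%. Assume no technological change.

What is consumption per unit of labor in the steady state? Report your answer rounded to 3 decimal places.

c* ≈ 1.517

In steady state, investment equals break-even investment: s·k^α = (n + δ)·k.
Dividing both sides by k: k^(1−α) = s / (n + δ).
k^0.61 = 0.35 / (0.029 + 0.064) = 0.35 / 0.093 = 3.7634
k* = 3.7634^(1/0.61) ≈ 8.7816
y* = (k*)^α = 8.7816^0.39 ≈ 2.3334
c* = (1 − s)·y* = (1 − 0.35) × 2.3334 ≈ 1.5167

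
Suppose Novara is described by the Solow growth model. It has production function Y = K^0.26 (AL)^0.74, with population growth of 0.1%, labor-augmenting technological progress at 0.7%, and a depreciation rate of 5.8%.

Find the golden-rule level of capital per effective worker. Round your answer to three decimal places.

k_gold ≈ 6.377

The golden rule sets f'(k) = n + g + δ, i.e. α·k^(α−1) = n + g + δ.
So k^(1−α) = α / (n + g + δ) = 0.26 / 0.066 = 3.9394.
k_gold = 3.9394^(1/0.74) ≈ 6.3773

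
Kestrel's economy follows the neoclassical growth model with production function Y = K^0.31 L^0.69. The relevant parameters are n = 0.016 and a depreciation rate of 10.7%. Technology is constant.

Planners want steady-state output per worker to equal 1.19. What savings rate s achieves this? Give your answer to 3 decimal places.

s ≈ 0.181

In steady state, investment equals break-even investment: s·k^α = (n + δ)·k.
Since y* = [s/(n + δ)]^(α/(1−α)), we have s/(n + δ) = (y*)^((1−α)/α) = 1.19^2.2258 = 1.4728.
Therefore s = 1.4728 × (n + δ) = 1.4728 × 0.123 = 0.1812.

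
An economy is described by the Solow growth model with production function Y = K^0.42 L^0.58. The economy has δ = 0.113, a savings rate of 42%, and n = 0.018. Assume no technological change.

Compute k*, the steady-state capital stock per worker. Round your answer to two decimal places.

In steady state, investment equals break-even investment: s·k^α = (n + δ)·k.
Rearranging, k^(1−α) = s / (n + δ).
k^0.58 = 0.42 / (0.018 + 0.113) = 0.42 / 0.131 = 3.2061
k* = 3.2061^(1/0.58) ≈ 7.4537

k* ≈ 7.45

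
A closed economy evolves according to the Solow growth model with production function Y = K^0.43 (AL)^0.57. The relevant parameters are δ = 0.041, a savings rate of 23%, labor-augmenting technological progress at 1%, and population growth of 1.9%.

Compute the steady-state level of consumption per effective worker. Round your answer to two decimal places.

In steady state, investment equals break-even investment: s·k^α = (n + g + δ)·k.
Rearranging, k^(1−α) = s / (n + g + δ).
k^0.57 = 0.23 / (0.019 + 0.010 + 0.041) = 0.23 / 0.070 = 3.2857
k* = 3.2857^(1/0.57) ≈ 8.0606
y* = (k*)^α = 8.0606^0.43 ≈ 2.4532
c* = (1 − s)·y* = (1 − 0.23) × 2.4532 ≈ 1.8890

c* = 1.89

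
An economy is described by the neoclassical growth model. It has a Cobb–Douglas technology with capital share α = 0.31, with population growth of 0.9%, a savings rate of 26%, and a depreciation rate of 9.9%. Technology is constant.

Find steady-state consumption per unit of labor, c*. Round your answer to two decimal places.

In steady state, investment equals break-even investment: s·k^α = (n + δ)·k.
Dividing both sides by k: k^(1−α) = s / (n + δ).
k^0.69 = 0.26 / (0.009 + 0.099) = 0.26 / 0.108 = 2.4074
k* = 2.4074^(1/0.69) ≈ 3.5725
y* = (k*)^α = 3.5725^0.31 ≈ 1.4840
c* = (1 − s)·y* = (1 − 0.26) × 1.4840 ≈ 1.0982

c* = 1.10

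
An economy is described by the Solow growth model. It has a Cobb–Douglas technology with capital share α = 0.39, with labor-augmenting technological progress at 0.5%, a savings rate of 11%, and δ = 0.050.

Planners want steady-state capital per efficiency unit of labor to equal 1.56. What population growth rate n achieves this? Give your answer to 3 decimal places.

n ≈ 0.029

Steady state requires s·f(k) = (n + g + δ)·k, i.e. s·k^α = (n + g + δ)·k.
So s / (n + g + δ) = (k*)^(1−α) = 1.56^0.61 = 1.3116.
Therefore n + g + δ = s / 1.3116 = 0.11 / 1.3116 = 0.0839, so n = 0.0839 − 0.055 = 0.0289.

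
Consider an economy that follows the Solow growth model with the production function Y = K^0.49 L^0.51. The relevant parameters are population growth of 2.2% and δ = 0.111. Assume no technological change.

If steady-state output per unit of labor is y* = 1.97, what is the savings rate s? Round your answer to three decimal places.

In steady state, investment equals break-even investment: s·k^α = (n + δ)·k.
Since y* = [s/(n + δ)]^(α/(1−α)), we have s/(n + δ) = (y*)^((1−α)/α) = 1.97^1.0408 = 2.0253.
Therefore s = 2.0253 × (n + δ) = 2.0253 × 0.133 = 0.2694.

s ≈ 0.269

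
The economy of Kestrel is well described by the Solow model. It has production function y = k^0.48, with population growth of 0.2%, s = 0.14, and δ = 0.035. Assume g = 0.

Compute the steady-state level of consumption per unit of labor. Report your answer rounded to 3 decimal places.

In steady state, investment equals break-even investment: s·k^α = (n + δ)·k.
Dividing both sides by k: k^(1−α) = s / (n + δ).
k^0.52 = 0.14 / (0.002 + 0.035) = 0.14 / 0.037 = 3.7838
k* = 3.7838^(1/0.52) ≈ 12.9241
y* = (k*)^α = 12.9241^0.48 ≈ 3.4156
c* = (1 − s)·y* = (1 − 0.14) × 3.4156 ≈ 2.9374

c* = 2.937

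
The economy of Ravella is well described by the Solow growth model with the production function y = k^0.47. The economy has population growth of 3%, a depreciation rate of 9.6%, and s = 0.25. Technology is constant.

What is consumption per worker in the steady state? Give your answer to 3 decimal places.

c* = 1.377

At the steady state, Δk = 0, so s·k^α = (n + δ)·k.
Rearranging, k^(1−α) = s / (n + δ).
k^0.53 = 0.25 / (0.030 + 0.096) = 0.25 / 0.126 = 1.9841
k* = 1.9841^(1/0.53) ≈ 3.6428
y* = (k*)^α = 3.6428^0.47 ≈ 1.8360
c* = (1 − s)·y* = (1 − 0.25) × 1.8360 ≈ 1.3770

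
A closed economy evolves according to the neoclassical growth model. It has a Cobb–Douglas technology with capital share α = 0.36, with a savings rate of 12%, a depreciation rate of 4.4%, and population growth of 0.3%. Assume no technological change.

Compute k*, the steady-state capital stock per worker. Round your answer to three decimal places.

Steady state requires s·f(k) = (n + δ)·k, i.e. s·k^α = (n + δ)·k.
Dividing both sides by k: k^(1−α) = s / (n + δ).
k^0.64 = 0.12 / (0.003 + 0.044) = 0.12 / 0.047 = 2.5532
k* = 2.5532^(1/0.64) ≈ 4.3258

k* = 4.326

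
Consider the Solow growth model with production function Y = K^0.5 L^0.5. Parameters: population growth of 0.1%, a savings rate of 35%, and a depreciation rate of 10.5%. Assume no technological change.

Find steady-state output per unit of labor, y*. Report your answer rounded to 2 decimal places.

y* ≈ 3.30

At the steady state, Δk = 0, so s·k^α = (n + δ)·k.
Rearranging, k^(1−α) = s / (n + δ).
k^0.5 = 0.35 / (0.001 + 0.105) = 0.35 / 0.106 = 3.3019
k* = 3.3019^(1/0.5) ≈ 10.9025
y* = (k*)^α = 10.9025^0.5 ≈ 3.3019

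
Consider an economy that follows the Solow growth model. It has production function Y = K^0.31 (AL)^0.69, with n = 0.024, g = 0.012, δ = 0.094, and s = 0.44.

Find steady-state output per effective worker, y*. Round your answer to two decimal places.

y* = 1.73

At the steady state, Δk = 0, so s·k^α = (n + g + δ)·k.
Dividing both sides by k: k^(1−α) = s / (n + g + δ).
k^0.69 = 0.44 / (0.024 + 0.012 + 0.094) = 0.44 / 0.130 = 3.3846
k* = 3.3846^(1/0.69) ≈ 5.8533
y* = (k*)^α = 5.8533^0.31 ≈ 1.7294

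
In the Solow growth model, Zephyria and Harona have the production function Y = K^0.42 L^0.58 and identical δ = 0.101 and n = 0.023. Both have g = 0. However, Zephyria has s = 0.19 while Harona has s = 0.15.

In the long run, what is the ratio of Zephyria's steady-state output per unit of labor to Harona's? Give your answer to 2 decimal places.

Steady-state y* = [s/(n + δ)]^(α/(1−α)), so the ratio is [ (s_Z/(n + δ)_Z) / (s_H/(n + δ)_H) ]^0.7241.
s_Z/(n + δ)_Z = 0.19/0.124 = 1.5323; s_H/(n + δ)_H = 0.15/0.124 = 1.2097.
Ratio = (1.5323/1.2097)^0.7241 = 1.2667^0.7241 ≈ 1.1867

y*_Z / y*_H ≈ 1.19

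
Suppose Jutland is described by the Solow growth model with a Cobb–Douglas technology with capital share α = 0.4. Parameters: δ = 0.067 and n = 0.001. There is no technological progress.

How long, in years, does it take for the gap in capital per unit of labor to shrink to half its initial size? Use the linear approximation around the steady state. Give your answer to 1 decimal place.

Near the steady state the convergence rate is λ = (1 − α)(n + δ).
λ = (1 − 0.4) × 0.068 = 0.6 × 0.068 = 0.0408
Half-life = ln 2 / λ = 0.6931 / 0.0408 ≈ 16.99 years

t_½ ≈ 17.0 years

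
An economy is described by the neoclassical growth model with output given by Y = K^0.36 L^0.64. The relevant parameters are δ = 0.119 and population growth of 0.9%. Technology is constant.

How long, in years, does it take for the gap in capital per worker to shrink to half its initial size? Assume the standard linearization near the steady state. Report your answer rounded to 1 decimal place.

Near the steady state the convergence rate is λ = (1 − α)(n + δ).
λ = (1 − 0.36) × 0.128 = 0.64 × 0.128 = 0.08192
Half-life = ln 2 / λ = 0.6931 / 0.08192 ≈ 8.46 years

half-life ≈ 8.5 years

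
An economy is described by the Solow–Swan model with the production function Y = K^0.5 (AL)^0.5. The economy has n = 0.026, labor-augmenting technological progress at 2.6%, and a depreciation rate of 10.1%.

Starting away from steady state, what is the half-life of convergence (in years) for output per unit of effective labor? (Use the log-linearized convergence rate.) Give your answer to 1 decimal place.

Near the steady state the convergence rate is λ = (1 − α)(n + g + δ).
λ = (1 − 0.5) × 0.153 = 0.5 × 0.153 = 0.0765
Half-life = ln 2 / λ = 0.6931 / 0.0765 ≈ 9.06 years

about 9.1 years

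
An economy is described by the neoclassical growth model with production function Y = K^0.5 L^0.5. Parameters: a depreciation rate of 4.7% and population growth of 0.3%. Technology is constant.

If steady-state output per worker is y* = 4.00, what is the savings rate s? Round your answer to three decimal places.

s ≈ 0.200

Steady state requires s·f(k) = (n + δ)·k, i.e. s·k^α = (n + δ)·k.
Since y* = [s/(n + δ)]^(α/(1−α)), we have s/(n + δ) = (y*)^((1−α)/α) = 4.00^1 = 4.0000.
Therefore s = 4.0000 × (n + δ) = 4.0000 × 0.050 = 0.2000.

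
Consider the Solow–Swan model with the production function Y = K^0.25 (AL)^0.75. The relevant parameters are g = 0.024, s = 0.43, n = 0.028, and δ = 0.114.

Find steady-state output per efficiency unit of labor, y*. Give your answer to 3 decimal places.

Steady state requires s·f(k) = (n + g + δ)·k, i.e. s·k^α = (n + g + δ)·k.
Dividing both sides by k: k^(1−α) = s / (n + g + δ).
k^0.75 = 0.43 / (0.028 + 0.024 + 0.114) = 0.43 / 0.166 = 2.5904
k* = 2.5904^(1/0.75) ≈ 3.5576
y* = (k*)^α = 3.5576^0.25 ≈ 1.3734

y* = 1.373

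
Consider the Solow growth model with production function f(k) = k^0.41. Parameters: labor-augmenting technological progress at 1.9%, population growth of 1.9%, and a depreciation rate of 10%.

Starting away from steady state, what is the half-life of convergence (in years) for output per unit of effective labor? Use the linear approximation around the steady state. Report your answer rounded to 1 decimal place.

half-life ≈ 8.5 years

Near the steady state the convergence rate is λ = (1 − α)(n + g + δ).
λ = (1 − 0.41) × 0.138 = 0.59 × 0.138 = 0.08142
Half-life = ln 2 / λ = 0.6931 / 0.08142 ≈ 8.51 years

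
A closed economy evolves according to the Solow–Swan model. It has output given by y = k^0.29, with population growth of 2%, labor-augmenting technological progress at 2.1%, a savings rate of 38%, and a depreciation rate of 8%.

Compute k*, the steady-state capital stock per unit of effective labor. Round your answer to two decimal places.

Steady state requires s·f(k) = (n + g + δ)·k, i.e. s·k^α = (n + g + δ)·k.
Dividing both sides by k: k^(1−α) = s / (n + g + δ).
k^0.71 = 0.38 / (0.020 + 0.021 + 0.080) = 0.38 / 0.121 = 3.1405
k* = 3.1405^(1/0.71) ≈ 5.0119

k* ≈ 5.01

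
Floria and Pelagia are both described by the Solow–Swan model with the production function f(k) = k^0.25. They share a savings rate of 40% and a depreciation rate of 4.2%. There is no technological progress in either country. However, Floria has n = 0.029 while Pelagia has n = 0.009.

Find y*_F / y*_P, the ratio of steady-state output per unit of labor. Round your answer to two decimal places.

y*_F / y*_P ≈ 0.90

Steady-state y* = [s/(n + δ)]^(α/(1−α)), so the ratio is [ (s_F/(n + δ)_F) / (s_P/(n + δ)_P) ]^0.3333.
s_F/(n + δ)_F = 0.40/0.071 = 5.6338; s_P/(n + δ)_P = 0.40/0.051 = 7.8431.
Ratio = (5.6338/7.8431)^0.3333 = 0.7183^0.3333 ≈ 0.8956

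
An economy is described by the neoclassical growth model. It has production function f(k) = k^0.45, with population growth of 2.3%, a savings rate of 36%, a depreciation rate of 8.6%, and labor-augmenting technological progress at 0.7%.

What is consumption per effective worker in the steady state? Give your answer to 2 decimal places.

Steady state requires s·f(k) = (n + g + δ)·k, i.e. s·k^α = (n + g + δ)·k.
Rearranging, k^(1−α) = s / (n + g + δ).
k^0.55 = 0.36 / (0.023 + 0.007 + 0.086) = 0.36 / 0.116 = 3.1034
k* = 3.1034^(1/0.55) ≈ 7.8388
y* = (k*)^α = 7.8388^0.45 ≈ 2.5259
c* = (1 − s)·y* = (1 − 0.36) × 2.5259 ≈ 1.6166

c* = 1.62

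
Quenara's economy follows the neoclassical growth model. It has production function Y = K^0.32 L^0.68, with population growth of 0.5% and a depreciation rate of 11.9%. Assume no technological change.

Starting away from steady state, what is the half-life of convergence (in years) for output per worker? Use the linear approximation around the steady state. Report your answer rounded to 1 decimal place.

t_½ ≈ 8.2 years

Near the steady state the convergence rate is λ = (1 − α)(n + δ).
λ = (1 − 0.32) × 0.124 = 0.68 × 0.124 = 0.08432
Half-life = ln 2 / λ = 0.6931 / 0.08432 ≈ 8.22 years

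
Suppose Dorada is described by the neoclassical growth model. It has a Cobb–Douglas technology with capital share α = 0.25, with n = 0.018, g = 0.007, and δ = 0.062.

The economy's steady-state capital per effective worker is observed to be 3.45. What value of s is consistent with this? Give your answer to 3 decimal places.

s ≈ 0.220

In steady state, investment equals break-even investment: s·k^α = (n + g + δ)·k.
So s / (n + g + δ) = (k*)^(1−α) = 3.45^0.75 = 2.5314.
Therefore s = 2.5314 × (n + g + δ) = 2.5314 × 0.087 = 0.2202.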